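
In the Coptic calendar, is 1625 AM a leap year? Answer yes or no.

no

1625 mod 4 = 1; in the Coptic calendar a year is leap when year mod 4 = 3, so it is a common year.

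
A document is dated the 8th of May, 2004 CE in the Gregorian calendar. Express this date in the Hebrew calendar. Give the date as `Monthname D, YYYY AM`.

Iyar 17, 5764 AM

Julian Day Number of the source date = 2453134.
Converting JDN 2453134 to the Hebrew calendar gives 17 Iyar 5764 AM.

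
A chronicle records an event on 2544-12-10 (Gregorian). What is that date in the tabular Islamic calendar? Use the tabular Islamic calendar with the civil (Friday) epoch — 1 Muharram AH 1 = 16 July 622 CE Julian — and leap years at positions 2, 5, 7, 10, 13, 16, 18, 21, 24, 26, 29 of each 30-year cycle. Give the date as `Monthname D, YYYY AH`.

Jumada al-Awwal 24, 1982 AH

Both dates share Julian Day Number 2650581; in the tabular Islamic calendar that is 24 Jumada al-Awwal 1982 AH.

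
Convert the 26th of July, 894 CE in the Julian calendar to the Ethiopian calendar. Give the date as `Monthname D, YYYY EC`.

Nehase 2, 886 EC

Julian Day Number of the source date = 2047798.
Converting JDN 2047798 to the Ethiopian calendar gives 2 Nehase 886 EC.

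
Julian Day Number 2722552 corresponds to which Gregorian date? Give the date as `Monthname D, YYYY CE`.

JDN 2451545 is 1 Jan 2000; 2722552 is +271007 days from there.

December 29, 2741 CE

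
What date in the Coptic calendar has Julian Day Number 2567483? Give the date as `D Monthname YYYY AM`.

JDN 2567483 is 6 June 2317 in the Gregorian calendar.
In the Coptic calendar that day is 26 Pashons 2033 AM.

26 Pashons 2033 AM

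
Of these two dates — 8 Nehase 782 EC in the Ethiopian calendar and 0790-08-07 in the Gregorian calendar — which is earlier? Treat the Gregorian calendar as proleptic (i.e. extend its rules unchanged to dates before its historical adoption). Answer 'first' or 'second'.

first

Converting both to JDN: 2009818 vs 2009820; the smaller is the first.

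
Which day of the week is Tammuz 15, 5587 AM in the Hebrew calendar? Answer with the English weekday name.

Tuesday

This is JDN 2388548 (10 July 1827 Gregorian).
2388548 ≡ 1 (mod 7); counting from Monday = 0 gives Tuesday.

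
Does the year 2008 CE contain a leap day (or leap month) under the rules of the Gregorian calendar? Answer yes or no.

2008 is divisible by 4 and not by 100, so it is a leap year.

yes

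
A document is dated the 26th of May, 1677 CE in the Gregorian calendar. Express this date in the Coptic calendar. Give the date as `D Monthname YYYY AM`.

Julian Day Number of the source date = 2333718.
Converting JDN 2333718 to the Coptic calendar gives 21 Pashons 1393 AM.

21 Pashons 1393 AM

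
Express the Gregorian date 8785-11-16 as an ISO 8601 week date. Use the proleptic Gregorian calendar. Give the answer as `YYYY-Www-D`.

8785-W46-6

The weekday is Saturday (ISO weekday 6).
That Saturday belongs to ISO week 46 of ISO year 8785.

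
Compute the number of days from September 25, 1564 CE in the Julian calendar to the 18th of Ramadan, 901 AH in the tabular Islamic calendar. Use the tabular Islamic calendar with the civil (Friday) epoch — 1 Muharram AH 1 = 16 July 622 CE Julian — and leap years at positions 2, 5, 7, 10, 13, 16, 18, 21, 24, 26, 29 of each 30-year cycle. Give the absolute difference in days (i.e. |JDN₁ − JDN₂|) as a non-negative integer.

JDN of the first date = 2292577.
JDN of the second date = 2267623.
|2267623 − 2292577| = 24954.

24954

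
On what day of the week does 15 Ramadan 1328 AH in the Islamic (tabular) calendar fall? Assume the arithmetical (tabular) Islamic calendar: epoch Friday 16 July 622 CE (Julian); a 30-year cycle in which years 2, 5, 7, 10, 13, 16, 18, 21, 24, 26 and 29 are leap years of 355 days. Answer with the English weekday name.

Tuesday

In the Gregorian calendar this is 20 September 1910 (JDN 2418935).
2418935 ≡ 1 (mod 7); counting from Monday = 0 gives Tuesday.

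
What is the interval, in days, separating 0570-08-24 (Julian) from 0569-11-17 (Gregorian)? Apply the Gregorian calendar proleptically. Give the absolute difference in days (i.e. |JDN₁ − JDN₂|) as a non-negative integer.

282

First date → JDN 1929486; second date → JDN 1929204.
The interval is |1929486 − 1929204| = 282 days.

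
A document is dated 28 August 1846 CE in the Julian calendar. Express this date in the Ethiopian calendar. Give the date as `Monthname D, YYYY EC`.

The source date corresponds to 9 September 1846 in the Gregorian calendar (JDN 2395549).
That day falls on 5 Pagume 1838 EC in the Ethiopian calendar.

Pagume 5, 1838 EC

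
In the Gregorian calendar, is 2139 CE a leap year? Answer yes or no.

2139 is not divisible by 4, so it is a common year.

no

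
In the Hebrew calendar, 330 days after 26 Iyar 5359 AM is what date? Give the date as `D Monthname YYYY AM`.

JDN of 26 Iyar 5359 AM = 2305223.
2305223 + 330 = 2305553.
JDN 2305553 in the Hebrew calendar is 1 Iyar 5360 AM.

1 Iyar 5360 AM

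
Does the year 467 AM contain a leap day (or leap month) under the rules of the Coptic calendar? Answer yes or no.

467 mod 4 = 3; in the Coptic calendar a year is leap when year mod 4 = 3, so it is a leap year.

yes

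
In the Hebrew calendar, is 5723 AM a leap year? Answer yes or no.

no

Hebrew year 5723 is year 4 of its 19-year Metonic cycle; leap years are at positions 3, 6, 8, 11, 14, 17, 19, so it is a common year (12 months).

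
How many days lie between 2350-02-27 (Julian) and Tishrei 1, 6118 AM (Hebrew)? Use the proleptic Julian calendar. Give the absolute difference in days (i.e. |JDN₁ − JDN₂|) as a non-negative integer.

2742

First date → JDN 2579453; second date → JDN 2582195.
The interval is |2579453 − 2582195| = 2742 days.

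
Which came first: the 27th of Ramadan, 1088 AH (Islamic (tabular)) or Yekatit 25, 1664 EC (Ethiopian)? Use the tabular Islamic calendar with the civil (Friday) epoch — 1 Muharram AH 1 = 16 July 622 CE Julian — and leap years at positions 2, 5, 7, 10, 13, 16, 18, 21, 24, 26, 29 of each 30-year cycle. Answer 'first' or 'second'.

The two dates have Julian Day Numbers 2333899 and 2331806 respectively.
Since 2331806 < 2333899, the second date comes first.

second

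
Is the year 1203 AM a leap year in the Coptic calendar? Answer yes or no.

yes

1203 mod 4 = 3; in the Coptic calendar a year is leap when year mod 4 = 3, so it is a leap year.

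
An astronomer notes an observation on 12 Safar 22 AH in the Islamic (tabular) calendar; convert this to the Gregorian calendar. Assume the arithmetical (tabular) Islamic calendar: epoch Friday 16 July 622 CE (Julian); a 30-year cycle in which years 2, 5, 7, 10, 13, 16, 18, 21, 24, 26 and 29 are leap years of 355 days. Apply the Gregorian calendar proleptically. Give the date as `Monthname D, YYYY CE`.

January 13, 643 CE

Julian Day Number of the source date = 1955923.
Converting JDN 1955923 to the Gregorian calendar gives 13 January 643 CE.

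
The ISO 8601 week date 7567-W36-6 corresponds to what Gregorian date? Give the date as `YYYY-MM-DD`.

ISO week 1 of 7567 is the week containing the first Thursday of 7567.
Week 36, day 6 (Saturday) lands on 7567-09-09.

7567-09-09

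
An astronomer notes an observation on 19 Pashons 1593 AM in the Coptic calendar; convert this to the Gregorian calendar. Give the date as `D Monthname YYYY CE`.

Julian Day Number of the source date = 2406766.
Converting JDN 2406766 to the Gregorian calendar gives 26 May 1877 CE.

26 May 1877 CE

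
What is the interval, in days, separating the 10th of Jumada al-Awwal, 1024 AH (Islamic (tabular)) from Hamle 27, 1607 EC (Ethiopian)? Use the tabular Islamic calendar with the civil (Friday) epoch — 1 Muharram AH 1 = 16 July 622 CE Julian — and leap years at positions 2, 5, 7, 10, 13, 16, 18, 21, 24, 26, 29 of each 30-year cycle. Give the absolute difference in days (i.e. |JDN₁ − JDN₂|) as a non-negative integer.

54

First date → JDN 2311084; second date → JDN 2311138.
The interval is |2311084 − 2311138| = 54 days.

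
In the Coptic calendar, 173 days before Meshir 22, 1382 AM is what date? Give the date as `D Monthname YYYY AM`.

4 Pi Kogi Enavot 1381 AM

Counting 173 days back from JDN 2329611 reaches JDN 2329438, which is 4 Pi Kogi Enavot 1381 AM.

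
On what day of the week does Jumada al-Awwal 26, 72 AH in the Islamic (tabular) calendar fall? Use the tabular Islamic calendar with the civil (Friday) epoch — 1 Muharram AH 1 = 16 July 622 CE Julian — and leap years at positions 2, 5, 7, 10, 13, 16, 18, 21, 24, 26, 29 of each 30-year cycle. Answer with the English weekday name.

In the proleptic Gregorian calendar this is 28 October 691 (JDN 1973743).
1973743 ≡ 2 (mod 7); counting from Monday = 0 gives Wednesday.

Wednesday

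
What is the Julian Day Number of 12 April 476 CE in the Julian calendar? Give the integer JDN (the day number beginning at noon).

Equivalently 13 April 476 (proleptic Gregorian).
JDN 2299161 is 15 October 1582 CE (Gregorian); the target day is −404142 days from there, so JDN = 1895019.

1895019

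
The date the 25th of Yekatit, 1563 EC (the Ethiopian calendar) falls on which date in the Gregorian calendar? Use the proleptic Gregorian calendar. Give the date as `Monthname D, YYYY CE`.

March 1, 1571 CE

Julian Day Number of the source date = 2294915.
Converting JDN 2294915 to the Gregorian calendar gives 1 March 1571 CE.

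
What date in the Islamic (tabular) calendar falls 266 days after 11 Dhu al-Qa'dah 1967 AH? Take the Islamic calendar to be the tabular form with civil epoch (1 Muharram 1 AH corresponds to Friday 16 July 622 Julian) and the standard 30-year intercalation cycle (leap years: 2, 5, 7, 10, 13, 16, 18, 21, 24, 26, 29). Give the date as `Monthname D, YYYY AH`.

Counting 266 days forward from JDN 2645430 reaches JDN 2645696, which is Sha'ban 11, 1968 AH.

Sha'ban 11, 1968 AH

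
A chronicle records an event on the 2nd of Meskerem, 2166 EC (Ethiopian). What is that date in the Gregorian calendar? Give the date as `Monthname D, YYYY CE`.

September 13, 2173 CE

Both dates share Julian Day Number 2514988; in the Gregorian calendar that is 13 September 2173 CE.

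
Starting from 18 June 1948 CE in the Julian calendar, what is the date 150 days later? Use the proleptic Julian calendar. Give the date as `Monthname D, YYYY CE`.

JDN of 18 June 1948 CE = 2432734.
2432734 + 150 = 2432884.
JDN 2432884 in the Julian calendar is November 15, 1948 CE.

November 15, 1948 CE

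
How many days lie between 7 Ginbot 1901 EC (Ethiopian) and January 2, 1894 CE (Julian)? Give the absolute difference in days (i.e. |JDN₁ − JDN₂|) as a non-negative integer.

JDN of the first date = 2418442.
JDN of the second date = 2412843.
|2412843 − 2418442| = 5599.

5599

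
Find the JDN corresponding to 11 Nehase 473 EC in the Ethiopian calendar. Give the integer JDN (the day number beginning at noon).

1896959

In the proleptic Gregorian calendar the same day is 5 August 481.
JDN 2299161 is 15 October 1582 CE (Gregorian); the target day is −402202 days from there, so JDN = 1896959.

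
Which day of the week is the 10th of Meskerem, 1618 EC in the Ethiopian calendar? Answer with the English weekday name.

Equivalently 17 September 1625 Gregorian, JDN 2314839.
Since JDN mod 7 = 2 (0 = Monday), the day is Wednesday.

Wednesday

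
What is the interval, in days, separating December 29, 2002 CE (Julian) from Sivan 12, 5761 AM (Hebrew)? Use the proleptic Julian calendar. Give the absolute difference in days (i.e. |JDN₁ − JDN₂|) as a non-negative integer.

JDN of the first date = 2452651.
JDN of the second date = 2452064.
|2452064 − 2452651| = 587.

587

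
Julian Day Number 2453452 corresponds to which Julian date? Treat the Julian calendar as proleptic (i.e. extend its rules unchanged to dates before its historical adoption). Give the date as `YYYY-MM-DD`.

The Gregorian equivalent of JDN 2453452 is 22 March 2005.
In the Julian calendar that day is 2005-03-09.

2005-03-09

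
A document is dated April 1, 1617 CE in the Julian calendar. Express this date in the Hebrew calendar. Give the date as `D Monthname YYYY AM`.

6 Nisan 5377 AM

Julian Day Number of the source date = 2311758.
Converting JDN 2311758 to the Hebrew calendar gives 6 Nisan 5377 AM.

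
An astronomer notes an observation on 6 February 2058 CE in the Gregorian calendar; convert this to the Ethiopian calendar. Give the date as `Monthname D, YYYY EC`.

Julian Day Number of the source date = 2472766.
Converting JDN 2472766 to the Ethiopian calendar gives 29 Tir 2050 EC.

Tir 29, 2050 EC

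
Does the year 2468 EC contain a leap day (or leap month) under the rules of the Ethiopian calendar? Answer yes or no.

2468 mod 4 = 0; in the Ethiopian calendar a year is leap when year mod 4 = 3, so it is a common year.

no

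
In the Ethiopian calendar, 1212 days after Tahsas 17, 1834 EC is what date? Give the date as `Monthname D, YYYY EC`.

Counting 1212 days forward from JDN 2393830 reaches JDN 2395042, which is Miyazya 13, 1837 EC.

Miyazya 13, 1837 EC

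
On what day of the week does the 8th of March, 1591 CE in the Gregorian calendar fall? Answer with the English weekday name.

2302227 ≡ 4 (mod 7); counting from Monday = 0 gives Friday.

Friday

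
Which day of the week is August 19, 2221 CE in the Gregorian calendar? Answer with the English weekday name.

JDN 2532494 mod 7 = 6, and JDN 0 was a Monday, so this is a Sunday.

Sunday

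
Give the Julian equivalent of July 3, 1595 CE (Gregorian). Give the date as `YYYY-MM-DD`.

The Julian–Gregorian offset here is 10 days (Julian trailing).
3 July 1595 Gregorian − 10 days → 23 June 1595 Julian.

1595-06-23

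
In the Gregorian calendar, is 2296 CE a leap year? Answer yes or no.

2296 is divisible by 4 and not by 100, so it is a leap year.

yes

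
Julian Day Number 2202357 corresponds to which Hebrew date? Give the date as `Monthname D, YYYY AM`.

JDN 2202357 is 30 September 1317 in the proleptic Gregorian calendar.
In the Hebrew calendar that day is Tishrei 15, 5078 AM.

Tishrei 15, 5078 AM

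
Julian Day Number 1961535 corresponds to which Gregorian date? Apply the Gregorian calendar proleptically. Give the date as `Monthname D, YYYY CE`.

JDN 2451545 is 1 Jan 2000; 1961535 is −490010 days from there.

May 26, 658 CE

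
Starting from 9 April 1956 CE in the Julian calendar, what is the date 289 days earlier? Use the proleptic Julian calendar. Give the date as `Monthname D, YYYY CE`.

JDN of 9 April 1956 CE = 2435586.
2435586 − 289 = 2435297.
JDN 2435297 in the Julian calendar is June 25, 1955 CE.

June 25, 1955 CE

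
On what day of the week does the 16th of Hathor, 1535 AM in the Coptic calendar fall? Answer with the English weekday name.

Tuesday

In the Gregorian calendar this is 24 November 1818 (JDN 2385398).
Since JDN mod 7 = 1 (0 = Monday), the day is Tuesday.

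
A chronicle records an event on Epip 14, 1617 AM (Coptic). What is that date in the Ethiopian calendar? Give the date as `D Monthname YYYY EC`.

14 Hamle 1893 EC

The source date corresponds to 21 July 1901 in the Gregorian calendar (JDN 2415587).
That day falls on 14 Hamle 1893 EC in the Ethiopian calendar.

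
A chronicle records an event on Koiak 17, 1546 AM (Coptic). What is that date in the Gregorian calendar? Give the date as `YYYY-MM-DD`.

1829-12-25

Both dates share Julian Day Number 2389447; in the Gregorian calendar that is 25 December 1829 CE.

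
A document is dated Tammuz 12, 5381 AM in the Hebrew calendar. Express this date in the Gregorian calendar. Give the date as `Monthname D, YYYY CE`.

Julian Day Number of the source date = 2313300.
Converting JDN 2313300 to the Gregorian calendar gives 1 July 1621 CE.

July 1, 1621 CE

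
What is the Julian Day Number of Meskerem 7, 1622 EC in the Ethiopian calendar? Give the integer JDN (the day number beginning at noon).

In the Gregorian calendar the same day is 14 September 1629.
JDN 2451545 is 1 January 2000 CE (Gregorian); the target day is −135248 days from there, so JDN = 2316297.

2316297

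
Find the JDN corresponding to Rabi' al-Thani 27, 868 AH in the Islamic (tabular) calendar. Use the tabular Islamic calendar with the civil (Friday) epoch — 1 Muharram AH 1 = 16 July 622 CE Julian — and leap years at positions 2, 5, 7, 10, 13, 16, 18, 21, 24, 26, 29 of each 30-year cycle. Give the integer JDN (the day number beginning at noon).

Equivalently 17 January 1464 (proleptic Gregorian).
JDN 2400001 is 17 November 1858 CE (Gregorian), MJD 0; the target day is −144210 days from there, so JDN = 2255791.

2255791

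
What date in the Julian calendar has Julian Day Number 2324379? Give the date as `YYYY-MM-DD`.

1651-10-21

The Gregorian equivalent of JDN 2324379 is 31 October 1651.
In the Julian calendar that day is 1651-10-21.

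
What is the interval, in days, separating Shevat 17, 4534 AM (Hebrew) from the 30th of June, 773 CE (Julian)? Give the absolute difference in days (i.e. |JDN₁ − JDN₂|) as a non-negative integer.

First date → JDN 2003796; second date → JDN 2003577.
The interval is |2003796 − 2003577| = 219 days.

219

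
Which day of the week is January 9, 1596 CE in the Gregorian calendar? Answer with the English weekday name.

Tuesday

2303995 ≡ 1 (mod 7); counting from Monday = 0 gives Tuesday.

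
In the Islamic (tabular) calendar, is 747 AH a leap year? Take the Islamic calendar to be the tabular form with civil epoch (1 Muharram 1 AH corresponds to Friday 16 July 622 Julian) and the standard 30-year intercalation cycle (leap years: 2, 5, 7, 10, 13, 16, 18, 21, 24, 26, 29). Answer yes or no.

Year 747 AH is year 27 of its 30-year cycle; leap positions are 2, 5, 7, 10, 13, 16, 18, 21, 24, 26, 29, so it is a common year (354 days).

no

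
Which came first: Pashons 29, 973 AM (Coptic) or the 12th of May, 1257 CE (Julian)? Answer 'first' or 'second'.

The two dates have Julian Day Numbers 2180321 and 2180309 respectively.
Since 2180309 < 2180321, the second date comes first.

second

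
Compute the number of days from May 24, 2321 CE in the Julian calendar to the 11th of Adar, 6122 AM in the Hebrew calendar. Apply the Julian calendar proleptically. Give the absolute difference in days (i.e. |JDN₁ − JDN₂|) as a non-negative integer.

14882

First date → JDN 2568947; second date → JDN 2583829.
The interval is |2568947 − 2583829| = 14882 days.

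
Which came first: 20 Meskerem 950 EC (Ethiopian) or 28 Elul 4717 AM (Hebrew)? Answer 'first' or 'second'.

second

The two dates have Julian Day Numbers 2070862 and 2070841 respectively.
Since 2070841 < 2070862, the second date comes first.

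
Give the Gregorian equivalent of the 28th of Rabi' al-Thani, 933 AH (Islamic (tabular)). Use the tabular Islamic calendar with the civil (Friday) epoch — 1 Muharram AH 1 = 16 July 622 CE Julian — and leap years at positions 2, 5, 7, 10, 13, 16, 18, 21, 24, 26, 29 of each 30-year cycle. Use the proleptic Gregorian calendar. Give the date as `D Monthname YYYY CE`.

11 February 1527 CE

Both dates share Julian Day Number 2278826; in the Gregorian calendar that is 11 February 1527 CE.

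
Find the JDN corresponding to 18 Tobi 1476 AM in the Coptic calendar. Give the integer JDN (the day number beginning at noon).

Equivalently 25 January 1760 (Gregorian).
JDN 2299161 is 15 October 1582 CE (Gregorian); the target day is +64750 days from there, so JDN = 2363911.

2363911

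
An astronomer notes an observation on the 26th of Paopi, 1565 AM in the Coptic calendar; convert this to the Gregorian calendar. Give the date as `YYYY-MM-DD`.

Julian Day Number of the source date = 2396336.
Converting JDN 2396336 to the Gregorian calendar gives 4 November 1848 CE.

1848-11-04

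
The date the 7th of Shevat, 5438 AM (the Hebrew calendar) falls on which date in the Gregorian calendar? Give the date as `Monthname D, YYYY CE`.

January 30, 1678 CE

Both dates share Julian Day Number 2333967; in the Gregorian calendar that is 30 January 1678 CE.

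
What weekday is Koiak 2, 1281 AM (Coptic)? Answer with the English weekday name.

Tuesday

This is JDN 2292641 (8 December 1564 Gregorian).
Since JDN mod 7 = 1 (0 = Monday), the day is Tuesday.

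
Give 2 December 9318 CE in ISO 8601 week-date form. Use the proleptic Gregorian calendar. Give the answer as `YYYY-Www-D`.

The weekday is Friday (ISO weekday 5).
That Friday belongs to ISO week 48 of ISO year 9318.

9318-W48-5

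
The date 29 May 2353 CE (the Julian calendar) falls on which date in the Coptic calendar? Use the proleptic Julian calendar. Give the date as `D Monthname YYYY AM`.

Julian Day Number of the source date = 2580640.
Converting JDN 2580640 to the Coptic calendar gives 4 Paoni 2069 AM.

4 Paoni 2069 AM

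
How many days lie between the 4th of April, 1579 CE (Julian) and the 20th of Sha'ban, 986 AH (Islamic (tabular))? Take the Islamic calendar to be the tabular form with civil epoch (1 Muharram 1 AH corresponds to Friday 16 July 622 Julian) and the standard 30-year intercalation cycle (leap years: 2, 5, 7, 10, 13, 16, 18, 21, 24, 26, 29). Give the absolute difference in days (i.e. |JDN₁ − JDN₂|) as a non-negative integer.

164

First date → JDN 2297881; second date → JDN 2297717.
The interval is |2297881 − 2297717| = 164 days.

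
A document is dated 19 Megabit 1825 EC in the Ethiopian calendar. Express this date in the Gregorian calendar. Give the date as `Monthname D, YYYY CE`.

Both dates share Julian Day Number 2390635; in the Gregorian calendar that is 27 March 1833 CE.

March 27, 1833 CE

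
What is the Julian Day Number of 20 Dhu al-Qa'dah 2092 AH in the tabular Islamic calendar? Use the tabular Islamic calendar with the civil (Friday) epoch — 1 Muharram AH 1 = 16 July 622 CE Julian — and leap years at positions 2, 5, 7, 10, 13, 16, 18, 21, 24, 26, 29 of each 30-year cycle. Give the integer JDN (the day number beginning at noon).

Equivalently 22 February 2652 (Gregorian).
JDN 2400001 is 17 November 1858 CE (Gregorian), MJD 0; the target day is +289734 days from there, so JDN = 2689735.

2689735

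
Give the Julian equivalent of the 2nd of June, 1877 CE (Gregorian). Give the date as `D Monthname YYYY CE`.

21 May 1877 CE

For dates in this range the Gregorian date is 12 days ahead of the Julian.
2 June 1877 Gregorian − 12 days → 21 May 1877 Julian.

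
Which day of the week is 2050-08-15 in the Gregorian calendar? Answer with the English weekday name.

2470034 ≡ 0 (mod 7); counting from Monday = 0 gives Monday.

Monday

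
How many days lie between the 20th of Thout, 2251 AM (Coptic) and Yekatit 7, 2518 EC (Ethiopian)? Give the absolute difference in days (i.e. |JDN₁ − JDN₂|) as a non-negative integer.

3150

First date → JDN 2646861; second date → JDN 2643711.
The interval is |2646861 − 2643711| = 3150 days.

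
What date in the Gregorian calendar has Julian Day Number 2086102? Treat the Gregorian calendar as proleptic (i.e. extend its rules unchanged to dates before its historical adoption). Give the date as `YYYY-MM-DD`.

Counting from JDN 2299161 = 15 Oct 1582 gives an offset of -213059 days.

0999-06-14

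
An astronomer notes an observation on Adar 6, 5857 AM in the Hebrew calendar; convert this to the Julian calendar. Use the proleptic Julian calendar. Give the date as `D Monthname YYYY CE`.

Both dates share Julian Day Number 2487023; in the Julian calendar that is 5 February 2097 CE.

5 February 2097 CE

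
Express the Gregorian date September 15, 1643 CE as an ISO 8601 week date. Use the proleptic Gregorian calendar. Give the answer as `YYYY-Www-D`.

The weekday is Tuesday (ISO weekday 2).
That Tuesday belongs to ISO week 38 of ISO year 1643.

1643-W38-2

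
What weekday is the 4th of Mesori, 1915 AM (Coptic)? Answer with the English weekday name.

This is JDN 2524451 (11 August 2199 Gregorian).
Since JDN mod 7 = 6 (0 = Monday), the day is Sunday.

Sunday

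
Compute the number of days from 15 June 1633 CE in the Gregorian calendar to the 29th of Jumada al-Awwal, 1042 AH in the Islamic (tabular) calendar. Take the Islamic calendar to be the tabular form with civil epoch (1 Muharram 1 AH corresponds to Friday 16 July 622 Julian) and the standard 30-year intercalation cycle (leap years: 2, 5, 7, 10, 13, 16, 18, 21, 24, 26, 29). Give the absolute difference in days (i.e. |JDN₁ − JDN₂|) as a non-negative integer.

185

First date → JDN 2317667; second date → JDN 2317482.
The interval is |2317667 − 2317482| = 185 days.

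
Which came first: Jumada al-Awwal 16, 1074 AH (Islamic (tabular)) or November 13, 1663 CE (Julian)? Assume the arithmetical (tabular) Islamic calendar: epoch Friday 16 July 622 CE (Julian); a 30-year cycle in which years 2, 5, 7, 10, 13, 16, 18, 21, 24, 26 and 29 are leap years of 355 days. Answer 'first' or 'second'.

second

First date → JDN 2328808; second date → JDN 2328785.
JDN 2328785 < JDN 2328808, so the second date is earlier.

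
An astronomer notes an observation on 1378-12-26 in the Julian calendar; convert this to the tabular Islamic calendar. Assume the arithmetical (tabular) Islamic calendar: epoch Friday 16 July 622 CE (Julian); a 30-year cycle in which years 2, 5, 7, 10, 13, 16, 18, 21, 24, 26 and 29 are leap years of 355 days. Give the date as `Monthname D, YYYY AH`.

Both dates share Julian Day Number 2224732; in the tabular Islamic calendar that is 5 Ramadan 780 AH.

Ramadan 5, 780 AH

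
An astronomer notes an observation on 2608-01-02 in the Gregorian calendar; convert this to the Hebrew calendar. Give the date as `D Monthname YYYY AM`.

Julian Day Number of the source date = 2673613.
Converting JDN 2673613 to the Hebrew calendar gives 21 Tevet 6368 AM.

21 Tevet 6368 AM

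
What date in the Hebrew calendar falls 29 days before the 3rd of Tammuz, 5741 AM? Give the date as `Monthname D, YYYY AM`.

Sivan 4, 5741 AM

JDN of the 3rd of Tammuz, 5741 AM = 2444791.
2444791 − 29 = 2444762.
JDN 2444762 in the Hebrew calendar is Sivan 4, 5741 AM.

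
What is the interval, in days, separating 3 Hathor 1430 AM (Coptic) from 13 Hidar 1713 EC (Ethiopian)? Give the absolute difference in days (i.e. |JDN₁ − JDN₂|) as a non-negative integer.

2567

First date → JDN 2347034; second date → JDN 2349601.
The interval is |2347034 − 2349601| = 2567 days.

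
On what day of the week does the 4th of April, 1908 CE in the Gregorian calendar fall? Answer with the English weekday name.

Since JDN mod 7 = 5 (0 = Monday), the day is Saturday.

Saturday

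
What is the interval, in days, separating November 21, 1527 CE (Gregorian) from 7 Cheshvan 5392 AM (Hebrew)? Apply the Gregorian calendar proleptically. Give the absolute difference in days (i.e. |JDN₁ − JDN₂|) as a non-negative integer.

37967

First date → JDN 2279109; second date → JDN 2317076.
The interval is |2279109 − 2317076| = 37967 days.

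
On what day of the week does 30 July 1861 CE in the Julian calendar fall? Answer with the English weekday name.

Sunday

Equivalently 11 August 1861 Gregorian, JDN 2400999.
Since JDN mod 7 = 6 (0 = Monday), the day is Sunday.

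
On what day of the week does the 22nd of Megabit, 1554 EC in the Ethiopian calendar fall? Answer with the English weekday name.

Wednesday

This is JDN 2291655 (28 March 1562 Gregorian).
2291655 ≡ 2 (mod 7); counting from Monday = 0 gives Wednesday.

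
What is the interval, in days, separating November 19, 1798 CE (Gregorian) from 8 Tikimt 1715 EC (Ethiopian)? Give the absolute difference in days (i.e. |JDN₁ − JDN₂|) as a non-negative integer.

27793

First date → JDN 2378089; second date → JDN 2350296.
The interval is |2378089 − 2350296| = 27793 days.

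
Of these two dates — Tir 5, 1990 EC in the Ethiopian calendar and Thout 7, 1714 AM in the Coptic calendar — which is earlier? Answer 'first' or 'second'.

second

Converting both to JDN: 2450827 vs 2450709; the smaller is the second.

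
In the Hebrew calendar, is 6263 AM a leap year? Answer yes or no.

no

Hebrew year 6263 is year 12 of its 19-year Metonic cycle; leap years are at positions 3, 6, 8, 11, 14, 17, 19, so it is a common year (12 months).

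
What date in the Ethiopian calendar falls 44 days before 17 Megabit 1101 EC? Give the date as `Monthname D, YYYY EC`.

The starting date is JDN 2126192; 2126192 − 44 = 2126148.
JDN 2126148 corresponds to Yekatit 3, 1101 EC.

Yekatit 3, 1101 EC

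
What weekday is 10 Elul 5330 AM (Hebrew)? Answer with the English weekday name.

This is JDN 2294723 (21 August 1570 Gregorian).
2294723 ≡ 4 (mod 7); counting from Monday = 0 gives Friday.

Friday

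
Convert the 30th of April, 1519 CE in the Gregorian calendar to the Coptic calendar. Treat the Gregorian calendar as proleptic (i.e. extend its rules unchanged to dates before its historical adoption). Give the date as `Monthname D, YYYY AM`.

Parmouti 25, 1235 AM

Julian Day Number of the source date = 2275982.
Converting JDN 2275982 to the Coptic calendar gives 25 Parmouti 1235 AM.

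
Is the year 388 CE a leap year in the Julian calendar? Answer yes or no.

yes

388 mod 4 = 0, so it is a leap year in the Julian calendar.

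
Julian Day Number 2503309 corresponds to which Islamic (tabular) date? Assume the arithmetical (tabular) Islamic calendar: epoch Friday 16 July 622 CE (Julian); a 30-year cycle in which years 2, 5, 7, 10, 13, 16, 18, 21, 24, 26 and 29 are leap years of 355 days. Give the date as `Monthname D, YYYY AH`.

The Gregorian equivalent of JDN 2503309 is 22 September 2141.
In the tabular Islamic calendar that day is Shawwal 20, 1566 AH.

Shawwal 20, 1566 AH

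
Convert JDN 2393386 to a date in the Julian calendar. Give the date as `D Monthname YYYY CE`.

JDN 2393386 is 7 October 1840 in the Gregorian calendar.
In the Julian calendar that day is 25 September 1840 CE.

25 September 1840 CE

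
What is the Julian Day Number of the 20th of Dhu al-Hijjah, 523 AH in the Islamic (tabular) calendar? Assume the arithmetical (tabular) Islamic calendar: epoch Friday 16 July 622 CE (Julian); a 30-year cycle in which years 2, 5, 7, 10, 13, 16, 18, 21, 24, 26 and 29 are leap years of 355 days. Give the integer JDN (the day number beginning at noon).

2133763

In the proleptic Gregorian calendar the same day is 11 December 1129.
JDN 2299161 is 15 October 1582 CE (Gregorian); the target day is −165398 days from there, so JDN = 2133763.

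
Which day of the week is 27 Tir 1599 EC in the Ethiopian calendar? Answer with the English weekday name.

Thursday

This is JDN 2308036 (1 February 1607 Gregorian).
Since JDN mod 7 = 3 (0 = Monday), the day is Thursday.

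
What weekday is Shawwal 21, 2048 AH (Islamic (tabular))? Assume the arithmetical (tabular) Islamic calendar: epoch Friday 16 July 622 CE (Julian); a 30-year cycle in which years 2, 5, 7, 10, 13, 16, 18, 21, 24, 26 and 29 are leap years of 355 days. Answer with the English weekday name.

This is JDN 2674115 (18 May 2609 Gregorian).
Since JDN mod 7 = 3 (0 = Monday), the day is Thursday.

Thursday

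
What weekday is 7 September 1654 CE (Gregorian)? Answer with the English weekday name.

2325421 ≡ 0 (mod 7); counting from Monday = 0 gives Monday.

Monday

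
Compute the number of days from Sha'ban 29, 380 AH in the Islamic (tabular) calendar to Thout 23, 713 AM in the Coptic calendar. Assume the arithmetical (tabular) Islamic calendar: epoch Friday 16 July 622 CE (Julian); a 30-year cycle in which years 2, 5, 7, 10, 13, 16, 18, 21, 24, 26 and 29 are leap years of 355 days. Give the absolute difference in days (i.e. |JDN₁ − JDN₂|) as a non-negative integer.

JDN of the first date = 2082980.
JDN of the second date = 2085110.
|2085110 − 2082980| = 2130.

2130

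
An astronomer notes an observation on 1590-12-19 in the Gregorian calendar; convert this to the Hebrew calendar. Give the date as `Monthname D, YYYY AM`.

Kislev 22, 5351 AM

Both dates share Julian Day Number 2302148; in the Hebrew calendar that is 22 Kislev 5351 AM.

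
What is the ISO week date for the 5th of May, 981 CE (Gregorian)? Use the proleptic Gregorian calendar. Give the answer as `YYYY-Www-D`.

0981-W18-6

The weekday is Saturday (ISO weekday 6).
That Saturday belongs to ISO week 18 of ISO year 981.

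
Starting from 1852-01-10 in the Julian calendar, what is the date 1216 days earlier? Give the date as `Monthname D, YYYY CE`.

September 11, 1848 CE

The starting date is JDN 2397510; 2397510 − 1216 = 2396294.
JDN 2396294 corresponds to September 11, 1848 CE.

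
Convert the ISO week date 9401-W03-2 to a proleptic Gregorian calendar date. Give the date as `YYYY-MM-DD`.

ISO week 1 of 9401 is the week containing the first Thursday of 9401.
Week 3, day 2 (Tuesday) lands on 9401-01-13.

9401-01-13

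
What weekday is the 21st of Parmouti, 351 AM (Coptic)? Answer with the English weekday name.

Sunday

Equivalently 19 April 635 Gregorian, JDN 1953097.
1953097 ≡ 6 (mod 7); counting from Monday = 0 gives Sunday.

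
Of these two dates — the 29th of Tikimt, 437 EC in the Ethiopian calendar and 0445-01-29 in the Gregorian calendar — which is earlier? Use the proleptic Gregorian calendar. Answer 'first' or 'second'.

first

First date → JDN 1883528; second date → JDN 1883622.
JDN 1883528 < JDN 1883622, so the first date is earlier.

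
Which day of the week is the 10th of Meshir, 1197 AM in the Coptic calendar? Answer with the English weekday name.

Sunday

In the proleptic Gregorian calendar this is 13 February 1481 (JDN 2262028).
JDN 2262028 mod 7 = 6, and JDN 0 was a Monday, so this is a Sunday.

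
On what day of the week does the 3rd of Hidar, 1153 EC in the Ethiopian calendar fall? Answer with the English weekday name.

Sunday

This is JDN 2145051 (6 November 1160 Gregorian).
JDN 2145051 mod 7 = 6, and JDN 0 was a Monday, so this is a Sunday.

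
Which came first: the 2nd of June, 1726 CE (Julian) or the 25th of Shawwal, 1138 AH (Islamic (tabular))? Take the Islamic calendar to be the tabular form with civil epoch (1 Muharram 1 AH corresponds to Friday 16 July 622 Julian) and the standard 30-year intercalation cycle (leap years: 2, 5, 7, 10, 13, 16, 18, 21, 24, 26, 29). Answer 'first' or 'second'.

first

The two dates have Julian Day Numbers 2351632 and 2351645 respectively.
Since 2351632 < 2351645, the first date comes first.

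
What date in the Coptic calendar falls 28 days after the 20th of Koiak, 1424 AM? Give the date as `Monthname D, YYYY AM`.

JDN of the 20th of Koiak, 1424 AM = 2344890.
2344890 + 28 = 2344918.
JDN 2344918 in the Coptic calendar is Tobi 18, 1424 AM.

Tobi 18, 1424 AM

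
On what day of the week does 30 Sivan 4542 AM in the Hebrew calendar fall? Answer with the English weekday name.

Saturday

In the proleptic Gregorian calendar this is 19 June 782 (JDN 2006849).
2006849 ≡ 5 (mod 7); counting from Monday = 0 gives Saturday.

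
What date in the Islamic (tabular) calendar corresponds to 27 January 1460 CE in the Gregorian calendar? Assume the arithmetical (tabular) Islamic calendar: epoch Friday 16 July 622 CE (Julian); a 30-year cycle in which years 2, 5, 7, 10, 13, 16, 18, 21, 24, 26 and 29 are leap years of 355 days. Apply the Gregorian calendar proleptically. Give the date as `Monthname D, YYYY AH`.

Both dates share Julian Day Number 2254340; in the tabular Islamic calendar that is 24 Rabi' al-Awwal 864 AH.

Rabi' al-Awwal 24, 864 AH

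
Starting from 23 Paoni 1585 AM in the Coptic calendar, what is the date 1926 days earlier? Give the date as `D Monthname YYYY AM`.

The starting date is JDN 2403878; 2403878 − 1926 = 2401952.
JDN 2401952 corresponds to 13 Paremhat 1580 AM.

13 Paremhat 1580 AM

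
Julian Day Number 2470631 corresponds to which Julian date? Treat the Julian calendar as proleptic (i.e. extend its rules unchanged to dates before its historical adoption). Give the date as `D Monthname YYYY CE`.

21 March 2052 CE

JDN 2470631 is 3 April 2052 in the Gregorian calendar.
In the Julian calendar that day is 21 March 2052 CE.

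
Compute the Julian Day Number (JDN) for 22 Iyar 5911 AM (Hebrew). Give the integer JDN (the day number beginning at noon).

2506824

In the Gregorian calendar the same day is 8 May 2151.
JDN 2400001 is 17 November 1858 CE (Gregorian), MJD 0; the target day is +106823 days from there, so JDN = 2506824.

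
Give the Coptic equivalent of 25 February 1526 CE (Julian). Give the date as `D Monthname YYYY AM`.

1 Paremhat 1242 AM

Both dates share Julian Day Number 2278485; in the Coptic calendar that is 1 Paremhat 1242 AM.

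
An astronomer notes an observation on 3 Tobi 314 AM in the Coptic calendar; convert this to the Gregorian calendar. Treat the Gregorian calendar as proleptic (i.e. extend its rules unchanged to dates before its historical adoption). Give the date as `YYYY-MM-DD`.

0597-12-31

Both dates share Julian Day Number 1939475; in the Gregorian calendar that is 31 December 597 CE.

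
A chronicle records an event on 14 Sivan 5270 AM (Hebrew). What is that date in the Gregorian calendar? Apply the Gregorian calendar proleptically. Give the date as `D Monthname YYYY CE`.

Julian Day Number of the source date = 2272728.
Converting JDN 2272728 to the Gregorian calendar gives 2 June 1510 CE.

2 June 1510 CE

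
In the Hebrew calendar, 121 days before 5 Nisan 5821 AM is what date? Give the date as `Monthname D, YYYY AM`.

Counting 121 days back from JDN 2473910 reaches JDN 2473789, which is Kislev 2, 5821 AM.

Kislev 2, 5821 AM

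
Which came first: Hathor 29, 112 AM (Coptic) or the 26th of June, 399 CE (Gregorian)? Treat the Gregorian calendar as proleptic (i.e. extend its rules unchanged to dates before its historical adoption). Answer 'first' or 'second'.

First date → JDN 1865661; second date → JDN 1866968.
JDN 1865661 < JDN 1866968, so the first date is earlier.

first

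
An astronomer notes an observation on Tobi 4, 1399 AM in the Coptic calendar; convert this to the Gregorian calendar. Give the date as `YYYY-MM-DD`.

Both dates share Julian Day Number 2335772; in the Gregorian calendar that is 9 January 1683 CE.

1683-01-09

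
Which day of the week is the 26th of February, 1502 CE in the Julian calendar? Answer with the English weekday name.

Saturday

Equivalently 8 March 1502 Gregorian, JDN 2269720.
2269720 ≡ 5 (mod 7); counting from Monday = 0 gives Saturday.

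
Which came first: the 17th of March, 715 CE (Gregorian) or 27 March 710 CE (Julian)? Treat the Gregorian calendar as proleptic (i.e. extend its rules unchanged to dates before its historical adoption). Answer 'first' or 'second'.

second

First date → JDN 1982283; second date → JDN 1980471.
JDN 1980471 < JDN 1982283, so the second date is earlier.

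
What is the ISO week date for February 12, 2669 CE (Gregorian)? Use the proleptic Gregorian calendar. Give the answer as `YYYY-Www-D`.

2669-W06-5

The weekday is Friday (ISO weekday 5).
That Friday belongs to ISO week 6 of ISO year 2669.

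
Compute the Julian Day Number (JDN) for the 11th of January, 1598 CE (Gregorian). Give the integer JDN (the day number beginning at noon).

JDN 2299161 is 15 October 1582 CE (Gregorian); the target day is +5567 days from there, so JDN = 2304728.

2304728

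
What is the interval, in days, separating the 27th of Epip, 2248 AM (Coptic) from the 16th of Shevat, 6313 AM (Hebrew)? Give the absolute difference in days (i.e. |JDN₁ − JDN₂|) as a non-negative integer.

First date → JDN 2646073; second date → JDN 2653556.
The interval is |2646073 − 2653556| = 7483 days.

7483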